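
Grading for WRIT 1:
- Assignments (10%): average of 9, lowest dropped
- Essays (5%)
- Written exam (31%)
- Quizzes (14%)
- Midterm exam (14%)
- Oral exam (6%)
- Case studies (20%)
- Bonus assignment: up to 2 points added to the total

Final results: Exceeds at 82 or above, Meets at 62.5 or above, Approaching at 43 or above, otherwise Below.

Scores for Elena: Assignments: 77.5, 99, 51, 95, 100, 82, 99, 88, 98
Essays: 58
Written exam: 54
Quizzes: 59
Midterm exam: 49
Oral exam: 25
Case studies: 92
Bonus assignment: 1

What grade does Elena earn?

Meets

Assignments: drop 51 → average of remaining 8 = 738.5/8 = 92.3125
Weighted total:
  Assignments 92.3125 × 0.1 = 9.23125
  Essays 58 × 0.05 = 2.9
  Written exam 54 × 0.31 = 16.74
  Quizzes 59 × 0.14 = 8.26
  Midterm exam 49 × 0.14 = 6.86
  Oral exam 25 × 0.06 = 1.5
  Case studies 92 × 0.2 = 18.4
Sum = 63.89125
Bonus assignment: 63.89125 + 1 = 64.89125
64.89125 is ≥ 62.5 and < 82 → Meets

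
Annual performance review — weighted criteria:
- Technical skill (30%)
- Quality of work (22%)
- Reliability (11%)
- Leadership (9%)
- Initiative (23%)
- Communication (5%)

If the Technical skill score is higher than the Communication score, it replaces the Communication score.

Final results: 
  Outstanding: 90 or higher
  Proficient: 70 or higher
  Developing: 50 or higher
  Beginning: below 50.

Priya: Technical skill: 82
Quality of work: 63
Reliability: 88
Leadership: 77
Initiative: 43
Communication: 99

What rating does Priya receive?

Technical skill (82) ≤ Communication (99), so Communication stays at 99.
Weighted total:
  Technical skill 82 × 0.3 = 24.6
  Quality of work 63 × 0.22 = 13.86
  Reliability 88 × 0.11 = 9.68
  Leadership 77 × 0.09 = 6.93
  Initiative 43 × 0.23 = 9.89
  Communication 99 × 0.05 = 4.95
Sum = 69.91
69.91 is ≥ 50 and < 70 → Developing

Developing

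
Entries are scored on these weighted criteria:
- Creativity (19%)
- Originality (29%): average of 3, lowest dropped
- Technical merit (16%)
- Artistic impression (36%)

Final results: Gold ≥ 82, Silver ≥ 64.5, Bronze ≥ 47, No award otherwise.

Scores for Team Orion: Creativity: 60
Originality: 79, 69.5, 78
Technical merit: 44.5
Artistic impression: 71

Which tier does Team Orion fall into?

Originality: drop 69.5 → average of remaining 2 = 157/2 = 78.5
Weighted total:
  Creativity 60 × 0.19 = 11.4
  Originality 78.5 × 0.29 = 22.765
  Technical merit 44.5 × 0.16 = 7.12
  Artistic impression 71 × 0.36 = 25.56
Sum = 66.845
66.845 is ≥ 64.5 and < 82 → Silver

Silver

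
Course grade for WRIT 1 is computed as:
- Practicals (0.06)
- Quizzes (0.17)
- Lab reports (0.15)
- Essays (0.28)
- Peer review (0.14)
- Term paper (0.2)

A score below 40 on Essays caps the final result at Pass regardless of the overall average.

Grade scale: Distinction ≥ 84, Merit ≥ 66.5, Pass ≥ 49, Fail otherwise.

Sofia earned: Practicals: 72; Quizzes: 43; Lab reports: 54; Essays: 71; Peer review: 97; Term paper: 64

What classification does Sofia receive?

Essays score 71 ≥ 40: minimum met.
Weighted total:
  Practicals 72 × 0.06 = 4.32
  Quizzes 43 × 0.17 = 7.31
  Lab reports 54 × 0.15 = 8.1
  Essays 71 × 0.28 = 19.88
  Peer review 97 × 0.14 = 13.58
  Term paper 64 × 0.2 = 12.8
Sum = 65.99
65.99 is ≥ 49 and < 66.5 → Pass

Pass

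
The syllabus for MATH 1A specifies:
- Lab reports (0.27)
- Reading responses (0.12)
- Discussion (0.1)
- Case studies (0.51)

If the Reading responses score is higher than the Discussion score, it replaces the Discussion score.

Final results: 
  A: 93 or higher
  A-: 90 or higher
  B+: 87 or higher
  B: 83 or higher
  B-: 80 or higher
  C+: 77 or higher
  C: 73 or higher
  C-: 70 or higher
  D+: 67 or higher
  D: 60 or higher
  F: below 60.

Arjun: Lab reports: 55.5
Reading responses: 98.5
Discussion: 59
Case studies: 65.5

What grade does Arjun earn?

C-

Reading responses (98.5) > Discussion (59), so Discussion counts as 98.5.
Weighted total:
  Lab reports 55.5 × 0.27 = 14.985
  Reading responses 98.5 × 0.12 = 11.82
  Discussion 98.5 × 0.1 = 9.85
  Case studies 65.5 × 0.51 = 33.405
Sum = 70.06
70.06 is ≥ 70 and < 73 → C-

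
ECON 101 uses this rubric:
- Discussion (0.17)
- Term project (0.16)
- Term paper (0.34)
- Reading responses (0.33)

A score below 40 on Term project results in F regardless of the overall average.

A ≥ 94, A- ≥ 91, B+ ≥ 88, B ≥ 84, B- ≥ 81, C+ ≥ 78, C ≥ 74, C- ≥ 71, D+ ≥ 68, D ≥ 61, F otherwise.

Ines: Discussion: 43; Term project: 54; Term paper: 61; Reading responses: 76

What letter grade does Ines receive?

Term project score 54 ≥ 40: minimum met.
Weighted total:
  Discussion 43 × 0.17 = 7.31
  Term project 54 × 0.16 = 8.64
  Term paper 61 × 0.34 = 20.74
  Reading responses 76 × 0.33 = 25.08
Sum = 61.77
61.77 is ≥ 61 and < 68 → D

D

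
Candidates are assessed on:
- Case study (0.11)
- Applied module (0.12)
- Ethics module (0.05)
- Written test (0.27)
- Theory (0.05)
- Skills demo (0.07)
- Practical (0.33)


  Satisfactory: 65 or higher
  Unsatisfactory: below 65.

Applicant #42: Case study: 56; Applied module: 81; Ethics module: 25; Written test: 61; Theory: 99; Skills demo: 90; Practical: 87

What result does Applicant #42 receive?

Weighted total:
  Case study 56 × 0.11 = 6.16
  Applied module 81 × 0.12 = 9.72
  Ethics module 25 × 0.05 = 1.25
  Written test 61 × 0.27 = 16.47
  Theory 99 × 0.05 = 4.95
  Skills demo 90 × 0.07 = 6.3
  Practical 87 × 0.33 = 28.71
Sum = 73.56
73.56 ≥ 65 → Satisfactory

Satisfactory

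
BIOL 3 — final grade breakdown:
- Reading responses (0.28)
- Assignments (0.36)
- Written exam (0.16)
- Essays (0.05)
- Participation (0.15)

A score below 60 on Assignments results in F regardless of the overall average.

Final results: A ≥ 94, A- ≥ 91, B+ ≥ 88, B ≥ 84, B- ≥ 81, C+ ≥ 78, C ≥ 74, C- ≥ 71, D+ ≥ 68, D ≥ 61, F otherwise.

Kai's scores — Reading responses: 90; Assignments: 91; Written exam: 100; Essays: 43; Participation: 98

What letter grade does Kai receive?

B+

Assignments score 91 ≥ 60: minimum met.
Weighted total:
  Reading responses 90 × 0.28 = 25.2
  Assignments 91 × 0.36 = 32.76
  Written exam 100 × 0.16 = 16
  Essays 43 × 0.05 = 2.15
  Participation 98 × 0.15 = 14.7
Sum = 90.81
90.81 is ≥ 88 and < 91 → B+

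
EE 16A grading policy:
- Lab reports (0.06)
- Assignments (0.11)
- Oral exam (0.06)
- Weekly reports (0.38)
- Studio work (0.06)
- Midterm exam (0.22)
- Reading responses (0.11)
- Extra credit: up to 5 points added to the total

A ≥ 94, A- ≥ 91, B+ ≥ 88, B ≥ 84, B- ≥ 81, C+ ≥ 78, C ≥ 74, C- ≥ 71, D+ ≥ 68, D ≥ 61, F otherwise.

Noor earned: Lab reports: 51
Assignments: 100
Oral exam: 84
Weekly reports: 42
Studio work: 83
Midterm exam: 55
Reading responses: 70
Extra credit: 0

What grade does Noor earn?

F

Weighted total:
  Lab reports 51 × 0.06 = 3.06
  Assignments 100 × 0.11 = 11
  Oral exam 84 × 0.06 = 5.04
  Weekly reports 42 × 0.38 = 15.96
  Studio work 83 × 0.06 = 4.98
  Midterm exam 55 × 0.22 = 12.1
  Reading responses 70 × 0.11 = 7.7
Sum = 59.84
Extra credit: 59.84 + 0 = 59.84
59.84 < 61 → F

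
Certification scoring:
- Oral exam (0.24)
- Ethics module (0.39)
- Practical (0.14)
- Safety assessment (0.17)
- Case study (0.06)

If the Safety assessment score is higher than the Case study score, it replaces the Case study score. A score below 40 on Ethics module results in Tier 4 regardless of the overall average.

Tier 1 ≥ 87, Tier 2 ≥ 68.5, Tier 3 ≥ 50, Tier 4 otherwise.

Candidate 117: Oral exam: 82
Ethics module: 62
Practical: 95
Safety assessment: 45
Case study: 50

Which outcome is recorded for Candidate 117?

Tier 3

Safety assessment (45) ≤ Case study (50), so Case study stays at 50.
Ethics module score 62 ≥ 40: minimum met.
Weighted total:
  Oral exam 82 × 0.24 = 19.68
  Ethics module 62 × 0.39 = 24.18
  Practical 95 × 0.14 = 13.3
  Safety assessment 45 × 0.17 = 7.65
  Case study 50 × 0.06 = 3
Sum = 67.81
67.81 is ≥ 50 and < 68.5 → Tier 3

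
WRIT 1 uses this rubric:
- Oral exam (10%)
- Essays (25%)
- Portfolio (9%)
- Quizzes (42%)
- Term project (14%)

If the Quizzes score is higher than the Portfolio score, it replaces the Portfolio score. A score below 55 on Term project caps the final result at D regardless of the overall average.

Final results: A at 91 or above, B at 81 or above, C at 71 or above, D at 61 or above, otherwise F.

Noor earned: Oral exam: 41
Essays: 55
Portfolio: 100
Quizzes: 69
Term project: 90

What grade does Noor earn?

Quizzes (69) ≤ Portfolio (100), so Portfolio stays at 100.
Term project score 90 ≥ 55: minimum met.
Weighted total:
  Oral exam 41 × 0.1 = 4.1
  Essays 55 × 0.25 = 13.75
  Portfolio 100 × 0.09 = 9
  Quizzes 69 × 0.42 = 28.98
  Term project 90 × 0.14 = 12.6
Sum = 68.43
68.43 is ≥ 61 and < 71 → D

D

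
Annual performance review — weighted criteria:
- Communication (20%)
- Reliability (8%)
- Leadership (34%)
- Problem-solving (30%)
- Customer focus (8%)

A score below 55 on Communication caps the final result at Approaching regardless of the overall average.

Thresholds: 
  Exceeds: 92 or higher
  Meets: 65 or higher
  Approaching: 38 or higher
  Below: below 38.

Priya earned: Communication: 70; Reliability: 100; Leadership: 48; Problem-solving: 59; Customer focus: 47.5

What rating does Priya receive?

Communication score 70 ≥ 55: minimum met.
Weighted total:
  Communication 70 × 0.2 = 14
  Reliability 100 × 0.08 = 8
  Leadership 48 × 0.34 = 16.32
  Problem-solving 59 × 0.3 = 17.7
  Customer focus 47.5 × 0.08 = 3.8
Sum = 59.82
59.82 is ≥ 38 and < 65 → Approaching

Approaching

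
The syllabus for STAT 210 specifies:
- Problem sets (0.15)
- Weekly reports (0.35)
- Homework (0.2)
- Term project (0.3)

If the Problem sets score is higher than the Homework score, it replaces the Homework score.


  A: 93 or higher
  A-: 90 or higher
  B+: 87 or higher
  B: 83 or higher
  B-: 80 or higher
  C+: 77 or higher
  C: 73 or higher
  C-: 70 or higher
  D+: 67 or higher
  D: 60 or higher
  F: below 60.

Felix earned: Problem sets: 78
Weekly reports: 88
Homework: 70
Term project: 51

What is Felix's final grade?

Problem sets (78) > Homework (70), so Homework counts as 78.
Weighted total:
  Problem sets 78 × 0.15 = 11.7
  Weekly reports 88 × 0.35 = 30.8
  Homework 78 × 0.2 = 15.6
  Term project 51 × 0.3 = 15.3
Sum = 73.4
73.4 is ≥ 73 and < 77 → C

C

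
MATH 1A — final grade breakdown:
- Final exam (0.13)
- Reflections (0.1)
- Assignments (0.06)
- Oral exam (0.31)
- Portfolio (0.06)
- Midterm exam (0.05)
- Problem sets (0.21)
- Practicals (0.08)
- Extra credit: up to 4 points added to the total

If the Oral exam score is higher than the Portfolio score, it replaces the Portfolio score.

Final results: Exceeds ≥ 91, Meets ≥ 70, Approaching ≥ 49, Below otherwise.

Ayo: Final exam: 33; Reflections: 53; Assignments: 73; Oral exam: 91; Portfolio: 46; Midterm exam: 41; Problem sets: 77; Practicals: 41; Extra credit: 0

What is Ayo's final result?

Oral exam (91) > Portfolio (46), so Portfolio counts as 91.
Weighted total:
  Final exam 33 × 0.13 = 4.29
  Reflections 53 × 0.1 = 5.3
  Assignments 73 × 0.06 = 4.38
  Oral exam 91 × 0.31 = 28.21
  Portfolio 91 × 0.06 = 5.46
  Midterm exam 41 × 0.05 = 2.05
  Problem sets 77 × 0.21 = 16.17
  Practicals 41 × 0.08 = 3.28
Sum = 69.14
Extra credit: 69.14 + 0 = 69.14
69.14 is ≥ 49 and < 70 → Approaching

Approaching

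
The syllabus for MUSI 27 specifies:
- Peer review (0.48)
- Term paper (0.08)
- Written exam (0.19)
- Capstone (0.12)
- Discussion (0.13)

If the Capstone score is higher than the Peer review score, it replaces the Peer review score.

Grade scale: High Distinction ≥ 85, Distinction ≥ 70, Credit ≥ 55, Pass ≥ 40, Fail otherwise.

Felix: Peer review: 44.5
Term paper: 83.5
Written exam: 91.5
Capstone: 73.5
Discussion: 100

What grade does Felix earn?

Distinction

Capstone (73.5) > Peer review (44.5), so Peer review counts as 73.5.
Weighted total:
  Peer review 73.5 × 0.48 = 35.28
  Term paper 83.5 × 0.08 = 6.68
  Written exam 91.5 × 0.19 = 17.385
  Capstone 73.5 × 0.12 = 8.82
  Discussion 100 × 0.13 = 13
Sum = 81.165
81.165 is ≥ 70 and < 85 → Distinction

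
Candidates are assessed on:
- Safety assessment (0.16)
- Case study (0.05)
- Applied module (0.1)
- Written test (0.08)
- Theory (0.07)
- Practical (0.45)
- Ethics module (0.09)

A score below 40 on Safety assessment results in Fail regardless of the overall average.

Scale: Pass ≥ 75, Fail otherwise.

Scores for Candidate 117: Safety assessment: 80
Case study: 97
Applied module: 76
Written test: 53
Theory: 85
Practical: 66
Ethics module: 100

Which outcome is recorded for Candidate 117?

Safety assessment score 80 ≥ 40: minimum met.
Weighted total:
  Safety assessment 80 × 0.16 = 12.8
  Case study 97 × 0.05 = 4.85
  Applied module 76 × 0.1 = 7.6
  Written test 53 × 0.08 = 4.24
  Theory 85 × 0.07 = 5.95
  Practical 66 × 0.45 = 29.7
  Ethics module 100 × 0.09 = 9
Sum = 74.14
74.14 < 75 → Fail

Fail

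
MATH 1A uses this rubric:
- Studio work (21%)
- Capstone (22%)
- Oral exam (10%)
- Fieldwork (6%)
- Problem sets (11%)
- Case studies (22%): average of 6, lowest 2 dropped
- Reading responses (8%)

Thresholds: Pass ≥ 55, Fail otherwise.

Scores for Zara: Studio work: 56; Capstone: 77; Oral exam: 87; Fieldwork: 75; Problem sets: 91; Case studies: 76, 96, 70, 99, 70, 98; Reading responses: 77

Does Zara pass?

Case studies: drop 70, 70 → average of remaining 4 = 369/4 = 92.25
Weighted total:
  Studio work 56 × 0.21 = 11.76
  Capstone 77 × 0.22 = 16.94
  Oral exam 87 × 0.1 = 8.7
  Fieldwork 75 × 0.06 = 4.5
  Problem sets 91 × 0.11 = 10.01
  Case studies 92.25 × 0.22 = 20.295
  Reading responses 77 × 0.08 = 6.16
Sum = 78.365
78.365 ≥ 55 → Pass

Pass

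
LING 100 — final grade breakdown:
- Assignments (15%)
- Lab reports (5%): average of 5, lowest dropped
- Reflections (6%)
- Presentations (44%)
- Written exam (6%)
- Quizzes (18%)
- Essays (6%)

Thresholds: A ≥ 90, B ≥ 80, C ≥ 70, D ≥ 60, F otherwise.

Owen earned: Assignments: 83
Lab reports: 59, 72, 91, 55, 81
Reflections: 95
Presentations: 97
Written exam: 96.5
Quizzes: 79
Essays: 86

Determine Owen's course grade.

Lab reports: drop 55 → average of remaining 4 = 303/4 = 75.75
Weighted total:
  Assignments 83 × 0.15 = 12.45
  Lab reports 75.75 × 0.05 = 3.7875
  Reflections 95 × 0.06 = 5.7
  Presentations 97 × 0.44 = 42.68
  Written exam 96.5 × 0.06 = 5.79
  Quizzes 79 × 0.18 = 14.22
  Essays 86 × 0.06 = 5.16
Sum = 89.7875
89.7875 is ≥ 80 and < 90 → B

B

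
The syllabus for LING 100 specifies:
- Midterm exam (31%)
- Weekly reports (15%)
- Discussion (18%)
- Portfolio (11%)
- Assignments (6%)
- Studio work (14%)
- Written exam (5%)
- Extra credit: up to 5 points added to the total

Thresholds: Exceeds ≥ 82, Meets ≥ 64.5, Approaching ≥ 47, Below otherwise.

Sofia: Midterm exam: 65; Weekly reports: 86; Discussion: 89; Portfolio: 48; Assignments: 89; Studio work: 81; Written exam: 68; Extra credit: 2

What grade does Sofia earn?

Meets

Weighted total:
  Midterm exam 65 × 0.31 = 20.15
  Weekly reports 86 × 0.15 = 12.9
  Discussion 89 × 0.18 = 16.02
  Portfolio 48 × 0.11 = 5.28
  Assignments 89 × 0.06 = 5.34
  Studio work 81 × 0.14 = 11.34
  Written exam 68 × 0.05 = 3.4
Sum = 74.43
Extra credit: 74.43 + 2 = 76.43
76.43 is ≥ 64.5 and < 82 → Meets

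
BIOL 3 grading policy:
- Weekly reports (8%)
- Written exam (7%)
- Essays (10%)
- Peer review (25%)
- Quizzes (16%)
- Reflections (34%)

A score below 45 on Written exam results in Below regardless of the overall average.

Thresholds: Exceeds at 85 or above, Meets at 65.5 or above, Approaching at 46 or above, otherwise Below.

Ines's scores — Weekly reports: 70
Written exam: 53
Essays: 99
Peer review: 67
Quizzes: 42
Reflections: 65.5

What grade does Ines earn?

Written exam score 53 ≥ 45: minimum met.
Weighted total:
  Weekly reports 70 × 0.08 = 5.6
  Written exam 53 × 0.07 = 3.71
  Essays 99 × 0.1 = 9.9
  Peer review 67 × 0.25 = 16.75
  Quizzes 42 × 0.16 = 6.72
  Reflections 65.5 × 0.34 = 22.27
Sum = 64.95
64.95 is ≥ 46 and < 65.5 → Approaching

Approaching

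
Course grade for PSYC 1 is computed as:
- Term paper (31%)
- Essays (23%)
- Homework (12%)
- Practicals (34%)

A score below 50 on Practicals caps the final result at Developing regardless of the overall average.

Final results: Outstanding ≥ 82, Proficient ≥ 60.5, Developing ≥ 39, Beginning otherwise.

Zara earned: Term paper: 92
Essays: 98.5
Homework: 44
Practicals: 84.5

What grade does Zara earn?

Practicals score 84.5 ≥ 50: minimum met.
Weighted total:
  Term paper 92 × 0.31 = 28.52
  Essays 98.5 × 0.23 = 22.655
  Homework 44 × 0.12 = 5.28
  Practicals 84.5 × 0.34 = 28.73
Sum = 85.185
85.185 ≥ 82 → Outstanding

Outstanding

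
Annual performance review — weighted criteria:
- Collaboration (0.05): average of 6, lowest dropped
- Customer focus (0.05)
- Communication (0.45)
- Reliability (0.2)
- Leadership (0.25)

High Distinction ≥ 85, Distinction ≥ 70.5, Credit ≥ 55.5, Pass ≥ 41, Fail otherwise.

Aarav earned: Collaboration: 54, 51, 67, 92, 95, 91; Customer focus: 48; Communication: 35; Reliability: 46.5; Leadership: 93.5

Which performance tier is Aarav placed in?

Pass

Collaboration: drop 51 → average of remaining 5 = 399/5 = 79.8
Weighted total:
  Collaboration 79.8 × 0.05 = 3.99
  Customer focus 48 × 0.05 = 2.4
  Communication 35 × 0.45 = 15.75
  Reliability 46.5 × 0.2 = 9.3
  Leadership 93.5 × 0.25 = 23.375
Sum = 54.815
54.815 is ≥ 41 and < 55.5 → Pass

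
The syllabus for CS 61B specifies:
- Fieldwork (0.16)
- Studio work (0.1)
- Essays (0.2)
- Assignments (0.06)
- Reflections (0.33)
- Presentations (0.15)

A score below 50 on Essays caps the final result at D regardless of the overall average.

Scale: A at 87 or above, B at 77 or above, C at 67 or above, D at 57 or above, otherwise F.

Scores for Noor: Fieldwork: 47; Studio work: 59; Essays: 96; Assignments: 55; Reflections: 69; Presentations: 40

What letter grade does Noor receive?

Essays score 96 ≥ 50: minimum met.
Weighted total:
  Fieldwork 47 × 0.16 = 7.52
  Studio work 59 × 0.1 = 5.9
  Essays 96 × 0.2 = 19.2
  Assignments 55 × 0.06 = 3.3
  Reflections 69 × 0.33 = 22.77
  Presentations 40 × 0.15 = 6
Sum = 64.69
64.69 is ≥ 57 and < 67 → D

D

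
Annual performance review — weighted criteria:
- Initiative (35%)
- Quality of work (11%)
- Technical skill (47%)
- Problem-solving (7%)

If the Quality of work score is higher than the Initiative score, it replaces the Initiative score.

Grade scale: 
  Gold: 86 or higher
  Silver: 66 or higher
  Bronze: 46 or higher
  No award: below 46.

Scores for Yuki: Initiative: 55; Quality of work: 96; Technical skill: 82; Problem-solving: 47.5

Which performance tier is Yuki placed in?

Gold

Quality of work (96) > Initiative (55), so Initiative counts as 96.
Weighted total:
  Initiative 96 × 0.35 = 33.6
  Quality of work 96 × 0.11 = 10.56
  Technical skill 82 × 0.47 = 38.54
  Problem-solving 47.5 × 0.07 = 3.325
Sum = 86.025
86.025 ≥ 86 → Gold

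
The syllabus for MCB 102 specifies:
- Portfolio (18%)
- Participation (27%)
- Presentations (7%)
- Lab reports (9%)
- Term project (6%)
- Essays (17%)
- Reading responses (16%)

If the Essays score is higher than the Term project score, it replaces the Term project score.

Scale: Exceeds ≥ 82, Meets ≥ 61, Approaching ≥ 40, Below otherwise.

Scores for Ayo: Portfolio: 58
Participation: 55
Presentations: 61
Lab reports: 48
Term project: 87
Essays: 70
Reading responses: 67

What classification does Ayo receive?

Essays (70) ≤ Term project (87), so Term project stays at 87.
Weighted total:
  Portfolio 58 × 0.18 = 10.44
  Participation 55 × 0.27 = 14.85
  Presentations 61 × 0.07 = 4.27
  Lab reports 48 × 0.09 = 4.32
  Term project 87 × 0.06 = 5.22
  Essays 70 × 0.17 = 11.9
  Reading responses 67 × 0.16 = 10.72
Sum = 61.72
61.72 is ≥ 61 and < 82 → Meets

Meets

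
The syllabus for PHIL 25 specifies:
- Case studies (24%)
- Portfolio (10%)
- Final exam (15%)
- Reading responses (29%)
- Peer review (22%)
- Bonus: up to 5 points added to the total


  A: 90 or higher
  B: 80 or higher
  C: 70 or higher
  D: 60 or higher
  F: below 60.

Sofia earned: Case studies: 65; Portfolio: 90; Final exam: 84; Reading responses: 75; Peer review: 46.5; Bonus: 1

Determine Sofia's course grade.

Weighted total:
  Case studies 65 × 0.24 = 15.6
  Portfolio 90 × 0.1 = 9
  Final exam 84 × 0.15 = 12.6
  Reading responses 75 × 0.29 = 21.75
  Peer review 46.5 × 0.22 = 10.23
Sum = 69.18
Bonus: 69.18 + 1 = 70.18
70.18 is ≥ 70 and < 80 → C

C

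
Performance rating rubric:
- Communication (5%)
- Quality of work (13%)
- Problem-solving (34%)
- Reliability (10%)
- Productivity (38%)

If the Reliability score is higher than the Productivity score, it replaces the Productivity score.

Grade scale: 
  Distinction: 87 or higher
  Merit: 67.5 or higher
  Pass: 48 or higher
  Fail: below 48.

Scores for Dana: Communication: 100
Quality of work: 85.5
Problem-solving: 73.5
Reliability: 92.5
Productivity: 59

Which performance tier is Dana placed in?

Merit

Reliability (92.5) > Productivity (59), so Productivity counts as 92.5.
Weighted total:
  Communication 100 × 0.05 = 5
  Quality of work 85.5 × 0.13 = 11.115
  Problem-solving 73.5 × 0.34 = 24.99
  Reliability 92.5 × 0.1 = 9.25
  Productivity 92.5 × 0.38 = 35.15
Sum = 85.505
85.505 is ≥ 67.5 and < 87 → Merit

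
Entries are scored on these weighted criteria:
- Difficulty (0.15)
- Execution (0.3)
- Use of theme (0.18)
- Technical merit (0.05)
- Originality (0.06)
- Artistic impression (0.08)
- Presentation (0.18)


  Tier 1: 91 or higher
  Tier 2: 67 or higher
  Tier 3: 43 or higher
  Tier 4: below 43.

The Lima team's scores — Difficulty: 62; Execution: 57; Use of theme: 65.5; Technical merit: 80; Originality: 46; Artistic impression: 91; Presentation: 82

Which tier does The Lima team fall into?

Tier 3

Weighted total:
  Difficulty 62 × 0.15 = 9.3
  Execution 57 × 0.3 = 17.1
  Use of theme 65.5 × 0.18 = 11.79
  Technical merit 80 × 0.05 = 4
  Originality 46 × 0.06 = 2.76
  Artistic impression 91 × 0.08 = 7.28
  Presentation 82 × 0.18 = 14.76
Sum = 66.99
66.99 is ≥ 43 and < 67 → Tier 3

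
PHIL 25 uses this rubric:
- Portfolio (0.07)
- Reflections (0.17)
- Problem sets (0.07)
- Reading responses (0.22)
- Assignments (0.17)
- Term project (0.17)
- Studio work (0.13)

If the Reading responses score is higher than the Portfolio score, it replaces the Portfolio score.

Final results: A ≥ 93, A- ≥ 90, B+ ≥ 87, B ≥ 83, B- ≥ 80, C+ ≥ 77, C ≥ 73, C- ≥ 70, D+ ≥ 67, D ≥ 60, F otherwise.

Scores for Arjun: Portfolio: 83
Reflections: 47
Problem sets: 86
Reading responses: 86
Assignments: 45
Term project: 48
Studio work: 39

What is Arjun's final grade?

Reading responses (86) > Portfolio (83), so Portfolio counts as 86.
Weighted total:
  Portfolio 86 × 0.07 = 6.02
  Reflections 47 × 0.17 = 7.99
  Problem sets 86 × 0.07 = 6.02
  Reading responses 86 × 0.22 = 18.92
  Assignments 45 × 0.17 = 7.65
  Term project 48 × 0.17 = 8.16
  Studio work 39 × 0.13 = 5.07
Sum = 59.83
59.83 < 60 → F

F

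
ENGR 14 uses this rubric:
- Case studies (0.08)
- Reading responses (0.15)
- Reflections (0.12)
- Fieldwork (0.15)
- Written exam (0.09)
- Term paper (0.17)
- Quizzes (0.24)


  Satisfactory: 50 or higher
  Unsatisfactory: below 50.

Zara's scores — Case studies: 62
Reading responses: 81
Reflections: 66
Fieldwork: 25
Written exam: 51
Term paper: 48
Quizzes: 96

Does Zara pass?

Weighted total:
  Case studies 62 × 0.08 = 4.96
  Reading responses 81 × 0.15 = 12.15
  Reflections 66 × 0.12 = 7.92
  Fieldwork 25 × 0.15 = 3.75
  Written exam 51 × 0.09 = 4.59
  Term paper 48 × 0.17 = 8.16
  Quizzes 96 × 0.24 = 23.04
Sum = 64.57
64.57 ≥ 50 → Satisfactory

Satisfactory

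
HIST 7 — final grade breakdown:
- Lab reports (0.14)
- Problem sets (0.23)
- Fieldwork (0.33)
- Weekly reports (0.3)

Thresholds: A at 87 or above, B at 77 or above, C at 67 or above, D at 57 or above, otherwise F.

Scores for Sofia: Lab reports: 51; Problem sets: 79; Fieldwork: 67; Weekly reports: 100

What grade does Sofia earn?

Weighted total:
  Lab reports 51 × 0.14 = 7.14
  Problem sets 79 × 0.23 = 18.17
  Fieldwork 67 × 0.33 = 22.11
  Weekly reports 100 × 0.3 = 30
Sum = 77.42
77.42 is ≥ 77 and < 87 → B

B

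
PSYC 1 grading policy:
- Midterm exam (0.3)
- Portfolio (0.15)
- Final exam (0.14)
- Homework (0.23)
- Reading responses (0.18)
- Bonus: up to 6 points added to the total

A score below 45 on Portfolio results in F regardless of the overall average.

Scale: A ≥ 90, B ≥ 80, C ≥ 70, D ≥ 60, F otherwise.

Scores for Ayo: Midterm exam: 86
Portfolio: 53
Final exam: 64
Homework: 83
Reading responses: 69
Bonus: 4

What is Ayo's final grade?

Portfolio score 53 ≥ 45: minimum met.
Weighted total:
  Midterm exam 86 × 0.3 = 25.8
  Portfolio 53 × 0.15 = 7.95
  Final exam 64 × 0.14 = 8.96
  Homework 83 × 0.23 = 19.09
  Reading responses 69 × 0.18 = 12.42
Sum = 74.22
Bonus: 74.22 + 4 = 78.22
78.22 is ≥ 70 and < 80 → C

C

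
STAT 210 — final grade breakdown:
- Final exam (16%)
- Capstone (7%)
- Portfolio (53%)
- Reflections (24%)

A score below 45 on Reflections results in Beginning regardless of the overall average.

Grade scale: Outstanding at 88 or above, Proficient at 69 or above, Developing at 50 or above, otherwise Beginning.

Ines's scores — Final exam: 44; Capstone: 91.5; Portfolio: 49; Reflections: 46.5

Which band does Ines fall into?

Developing

Reflections score 46.5 ≥ 45: minimum met.
Weighted total:
  Final exam 44 × 0.16 = 7.04
  Capstone 91.5 × 0.07 = 6.405
  Portfolio 49 × 0.53 = 25.97
  Reflections 46.5 × 0.24 = 11.16
Sum = 50.575
50.575 is ≥ 50 and < 69 → Developing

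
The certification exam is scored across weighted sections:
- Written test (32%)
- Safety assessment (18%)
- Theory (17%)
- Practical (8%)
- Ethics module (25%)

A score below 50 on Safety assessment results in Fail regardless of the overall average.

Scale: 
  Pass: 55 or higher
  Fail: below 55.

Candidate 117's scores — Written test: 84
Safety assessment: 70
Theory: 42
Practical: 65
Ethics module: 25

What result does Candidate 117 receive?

Pass

Safety assessment score 70 ≥ 50: minimum met.
Weighted total:
  Written test 84 × 0.32 = 26.88
  Safety assessment 70 × 0.18 = 12.6
  Theory 42 × 0.17 = 7.14
  Practical 65 × 0.08 = 5.2
  Ethics module 25 × 0.25 = 6.25
Sum = 58.07
58.07 ≥ 55 → Pass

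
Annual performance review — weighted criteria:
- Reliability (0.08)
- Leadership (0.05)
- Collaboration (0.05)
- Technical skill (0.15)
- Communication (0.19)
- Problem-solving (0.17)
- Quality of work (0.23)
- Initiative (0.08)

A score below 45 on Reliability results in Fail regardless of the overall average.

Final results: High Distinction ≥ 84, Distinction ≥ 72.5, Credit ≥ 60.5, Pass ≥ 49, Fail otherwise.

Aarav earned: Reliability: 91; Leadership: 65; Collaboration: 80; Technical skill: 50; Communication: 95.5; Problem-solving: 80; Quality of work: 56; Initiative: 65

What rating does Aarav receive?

Credit

Reliability score 91 ≥ 45: minimum met.
Weighted total:
  Reliability 91 × 0.08 = 7.28
  Leadership 65 × 0.05 = 3.25
  Collaboration 80 × 0.05 = 4
  Technical skill 50 × 0.15 = 7.5
  Communication 95.5 × 0.19 = 18.145
  Problem-solving 80 × 0.17 = 13.6
  Quality of work 56 × 0.23 = 12.88
  Initiative 65 × 0.08 = 5.2
Sum = 71.855
71.855 is ≥ 60.5 and < 72.5 → Credit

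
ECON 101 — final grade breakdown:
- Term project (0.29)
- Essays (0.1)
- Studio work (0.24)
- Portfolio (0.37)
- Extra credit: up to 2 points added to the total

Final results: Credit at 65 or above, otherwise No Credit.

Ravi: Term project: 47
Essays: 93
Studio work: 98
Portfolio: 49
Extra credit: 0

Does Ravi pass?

Weighted total:
  Term project 47 × 0.29 = 13.63
  Essays 93 × 0.1 = 9.3
  Studio work 98 × 0.24 = 23.52
  Portfolio 49 × 0.37 = 18.13
Sum = 64.58
Extra credit: 64.58 + 0 = 64.58
64.58 < 65 → No Credit

No Credit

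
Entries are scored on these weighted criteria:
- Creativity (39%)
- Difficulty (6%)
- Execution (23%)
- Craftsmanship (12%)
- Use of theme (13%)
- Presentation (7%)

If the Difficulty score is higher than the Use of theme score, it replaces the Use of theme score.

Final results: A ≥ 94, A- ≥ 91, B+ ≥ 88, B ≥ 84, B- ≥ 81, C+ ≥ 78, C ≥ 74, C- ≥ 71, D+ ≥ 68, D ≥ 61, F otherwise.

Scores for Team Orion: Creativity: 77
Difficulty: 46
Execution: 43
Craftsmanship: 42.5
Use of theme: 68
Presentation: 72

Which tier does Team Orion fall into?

D

Difficulty (46) ≤ Use of theme (68), so Use of theme stays at 68.
Weighted total:
  Creativity 77 × 0.39 = 30.03
  Difficulty 46 × 0.06 = 2.76
  Execution 43 × 0.23 = 9.89
  Craftsmanship 42.5 × 0.12 = 5.1
  Use of theme 68 × 0.13 = 8.84
  Presentation 72 × 0.07 = 5.04
Sum = 61.66
61.66 is ≥ 61 and < 68 → D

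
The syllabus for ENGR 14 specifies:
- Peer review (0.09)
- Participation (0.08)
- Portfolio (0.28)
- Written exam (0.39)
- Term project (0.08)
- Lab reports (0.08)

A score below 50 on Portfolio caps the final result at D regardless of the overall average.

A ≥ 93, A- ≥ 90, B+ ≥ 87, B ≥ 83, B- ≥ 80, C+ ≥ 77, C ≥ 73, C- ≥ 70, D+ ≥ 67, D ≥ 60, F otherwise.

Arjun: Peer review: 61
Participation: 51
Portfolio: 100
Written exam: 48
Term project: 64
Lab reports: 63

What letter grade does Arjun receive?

Portfolio score 100 ≥ 50: minimum met.
Weighted total:
  Peer review 61 × 0.09 = 5.49
  Participation 51 × 0.08 = 4.08
  Portfolio 100 × 0.28 = 28
  Written exam 48 × 0.39 = 18.72
  Term project 64 × 0.08 = 5.12
  Lab reports 63 × 0.08 = 5.04
Sum = 66.45
66.45 is ≥ 60 and < 67 → D

D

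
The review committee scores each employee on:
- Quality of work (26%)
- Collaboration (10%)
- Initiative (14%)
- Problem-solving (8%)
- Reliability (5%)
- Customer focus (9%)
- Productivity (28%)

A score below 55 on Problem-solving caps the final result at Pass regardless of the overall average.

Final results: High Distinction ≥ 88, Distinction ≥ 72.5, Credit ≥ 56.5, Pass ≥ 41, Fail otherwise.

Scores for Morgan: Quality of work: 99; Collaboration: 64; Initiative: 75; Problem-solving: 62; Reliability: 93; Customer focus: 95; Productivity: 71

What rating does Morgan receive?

Distinction

Problem-solving score 62 ≥ 55: minimum met.
Weighted total:
  Quality of work 99 × 0.26 = 25.74
  Collaboration 64 × 0.1 = 6.4
  Initiative 75 × 0.14 = 10.5
  Problem-solving 62 × 0.08 = 4.96
  Reliability 93 × 0.05 = 4.65
  Customer focus 95 × 0.09 = 8.55
  Productivity 71 × 0.28 = 19.88
Sum = 80.68
80.68 is ≥ 72.5 and < 88 → Distinction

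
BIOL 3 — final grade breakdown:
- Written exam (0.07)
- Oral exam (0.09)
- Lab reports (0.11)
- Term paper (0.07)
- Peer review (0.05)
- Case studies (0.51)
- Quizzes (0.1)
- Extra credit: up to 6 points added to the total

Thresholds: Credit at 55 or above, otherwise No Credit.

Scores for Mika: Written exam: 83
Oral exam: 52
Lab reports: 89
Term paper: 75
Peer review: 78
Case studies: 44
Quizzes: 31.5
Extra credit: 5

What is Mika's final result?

Credit

Weighted total:
  Written exam 83 × 0.07 = 5.81
  Oral exam 52 × 0.09 = 4.68
  Lab reports 89 × 0.11 = 9.79
  Term paper 75 × 0.07 = 5.25
  Peer review 78 × 0.05 = 3.9
  Case studies 44 × 0.51 = 22.44
  Quizzes 31.5 × 0.1 = 3.15
Sum = 55.02
Extra credit: 55.02 + 5 = 60.02
60.02 ≥ 55 → Credit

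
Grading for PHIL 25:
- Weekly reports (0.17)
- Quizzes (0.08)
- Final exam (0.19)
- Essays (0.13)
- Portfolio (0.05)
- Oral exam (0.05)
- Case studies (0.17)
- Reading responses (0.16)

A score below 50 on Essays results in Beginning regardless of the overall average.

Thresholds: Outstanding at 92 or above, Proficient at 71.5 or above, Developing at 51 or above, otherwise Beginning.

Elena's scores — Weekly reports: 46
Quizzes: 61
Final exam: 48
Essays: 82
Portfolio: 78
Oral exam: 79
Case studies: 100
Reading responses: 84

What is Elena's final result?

Developing

Essays score 82 ≥ 50: minimum met.
Weighted total:
  Weekly reports 46 × 0.17 = 7.82
  Quizzes 61 × 0.08 = 4.88
  Final exam 48 × 0.19 = 9.12
  Essays 82 × 0.13 = 10.66
  Portfolio 78 × 0.05 = 3.9
  Oral exam 79 × 0.05 = 3.95
  Case studies 100 × 0.17 = 17
  Reading responses 84 × 0.16 = 13.44
Sum = 70.77
70.77 is ≥ 51 and < 71.5 → Developing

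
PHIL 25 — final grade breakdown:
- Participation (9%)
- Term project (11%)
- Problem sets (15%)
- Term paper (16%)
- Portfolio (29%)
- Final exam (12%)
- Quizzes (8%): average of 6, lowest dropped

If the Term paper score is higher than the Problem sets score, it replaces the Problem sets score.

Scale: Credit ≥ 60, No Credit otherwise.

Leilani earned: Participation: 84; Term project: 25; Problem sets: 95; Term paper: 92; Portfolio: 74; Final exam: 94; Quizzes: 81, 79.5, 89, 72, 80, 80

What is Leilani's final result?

Credit

Quizzes: drop 72 → average of remaining 5 = 409.5/5 = 81.9
Term paper (92) ≤ Problem sets (95), so Problem sets stays at 95.
Weighted total:
  Participation 84 × 0.09 = 7.56
  Term project 25 × 0.11 = 2.75
  Problem sets 95 × 0.15 = 14.25
  Term paper 92 × 0.16 = 14.72
  Portfolio 74 × 0.29 = 21.46
  Final exam 94 × 0.12 = 11.28
  Quizzes 81.9 × 0.08 = 6.552
Sum = 78.572
78.572 ≥ 60 → Credit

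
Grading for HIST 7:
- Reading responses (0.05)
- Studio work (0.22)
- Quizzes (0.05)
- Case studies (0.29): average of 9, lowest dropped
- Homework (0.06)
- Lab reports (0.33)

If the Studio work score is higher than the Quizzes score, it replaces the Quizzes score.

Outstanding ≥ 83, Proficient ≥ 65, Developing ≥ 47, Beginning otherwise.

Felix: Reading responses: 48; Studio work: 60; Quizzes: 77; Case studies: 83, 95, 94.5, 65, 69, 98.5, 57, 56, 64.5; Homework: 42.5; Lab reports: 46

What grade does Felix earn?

Developing

Case studies: drop 56 → average of remaining 8 = 626.5/8 = 78.3125
Studio work (60) ≤ Quizzes (77), so Quizzes stays at 77.
Weighted total:
  Reading responses 48 × 0.05 = 2.4
  Studio work 60 × 0.22 = 13.2
  Quizzes 77 × 0.05 = 3.85
  Case studies 78.3125 × 0.29 = 22.710625
  Homework 42.5 × 0.06 = 2.55
  Lab reports 46 × 0.33 = 15.18
Sum = 59.890625
59.890625 is ≥ 47 and < 65 → Developing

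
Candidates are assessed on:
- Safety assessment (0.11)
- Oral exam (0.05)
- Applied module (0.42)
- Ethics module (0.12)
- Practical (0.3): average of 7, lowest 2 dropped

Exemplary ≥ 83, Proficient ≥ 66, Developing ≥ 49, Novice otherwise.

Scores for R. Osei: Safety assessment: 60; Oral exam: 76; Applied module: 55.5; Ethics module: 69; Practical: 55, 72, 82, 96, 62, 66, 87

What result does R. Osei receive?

Proficient

Practical: drop 55, 62 → average of remaining 5 = 403/5 = 80.6
Weighted total:
  Safety assessment 60 × 0.11 = 6.6
  Oral exam 76 × 0.05 = 3.8
  Applied module 55.5 × 0.42 = 23.31
  Ethics module 69 × 0.12 = 8.28
  Practical 80.6 × 0.3 = 24.18
Sum = 66.17
66.17 is ≥ 66 and < 83 → Proficient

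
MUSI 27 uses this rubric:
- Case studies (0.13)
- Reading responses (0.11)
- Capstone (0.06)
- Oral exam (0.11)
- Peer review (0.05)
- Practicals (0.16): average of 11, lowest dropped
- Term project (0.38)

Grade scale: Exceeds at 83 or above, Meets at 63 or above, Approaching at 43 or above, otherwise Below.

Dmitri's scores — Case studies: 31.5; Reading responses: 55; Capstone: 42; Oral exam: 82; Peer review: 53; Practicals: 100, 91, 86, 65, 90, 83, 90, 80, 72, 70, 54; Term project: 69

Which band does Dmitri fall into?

Meets

Practicals: drop 54 → average of remaining 10 = 827/10 = 82.7
Weighted total:
  Case studies 31.5 × 0.13 = 4.095
  Reading responses 55 × 0.11 = 6.05
  Capstone 42 × 0.06 = 2.52
  Oral exam 82 × 0.11 = 9.02
  Peer review 53 × 0.05 = 2.65
  Practicals 82.7 × 0.16 = 13.232
  Term project 69 × 0.38 = 26.22
Sum = 63.787
63.787 is ≥ 63 and < 83 → Meets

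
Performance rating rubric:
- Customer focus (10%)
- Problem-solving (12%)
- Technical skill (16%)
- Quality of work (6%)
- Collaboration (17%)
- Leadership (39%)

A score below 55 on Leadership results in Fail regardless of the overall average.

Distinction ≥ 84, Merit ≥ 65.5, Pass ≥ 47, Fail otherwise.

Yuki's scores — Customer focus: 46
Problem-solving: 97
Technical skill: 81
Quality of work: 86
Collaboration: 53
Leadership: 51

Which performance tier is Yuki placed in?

Leadership score 51 < 55: minimum not met.
Weighted total:
  Customer focus 46 × 0.1 = 4.6
  Problem-solving 97 × 0.12 = 11.64
  Technical skill 81 × 0.16 = 12.96
  Quality of work 86 × 0.06 = 5.16
  Collaboration 53 × 0.17 = 9.01
  Leadership 51 × 0.39 = 19.89
Sum = 63.26
Because the Leadership minimum was not met, the result is Fail.

Fail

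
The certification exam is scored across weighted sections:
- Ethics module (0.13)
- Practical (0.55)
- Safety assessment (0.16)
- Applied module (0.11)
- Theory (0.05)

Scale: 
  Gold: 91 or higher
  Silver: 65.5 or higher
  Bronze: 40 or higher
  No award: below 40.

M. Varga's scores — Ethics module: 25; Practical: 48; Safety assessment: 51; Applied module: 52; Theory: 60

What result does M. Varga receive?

Weighted total:
  Ethics module 25 × 0.13 = 3.25
  Practical 48 × 0.55 = 26.4
  Safety assessment 51 × 0.16 = 8.16
  Applied module 52 × 0.11 = 5.72
  Theory 60 × 0.05 = 3
Sum = 46.53
46.53 is ≥ 40 and < 65.5 → Bronze

Bronze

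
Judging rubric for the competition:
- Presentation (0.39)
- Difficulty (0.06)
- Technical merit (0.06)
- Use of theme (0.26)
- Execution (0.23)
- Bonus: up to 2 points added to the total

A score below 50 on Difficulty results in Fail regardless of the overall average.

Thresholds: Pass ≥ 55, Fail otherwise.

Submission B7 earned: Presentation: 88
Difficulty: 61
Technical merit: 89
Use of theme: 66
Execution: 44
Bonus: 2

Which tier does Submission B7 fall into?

Pass

Difficulty score 61 ≥ 50: minimum met.
Weighted total:
  Presentation 88 × 0.39 = 34.32
  Difficulty 61 × 0.06 = 3.66
  Technical merit 89 × 0.06 = 5.34
  Use of theme 66 × 0.26 = 17.16
  Execution 44 × 0.23 = 10.12
Sum = 70.6
Bonus: 70.6 + 2 = 72.6
72.6 ≥ 55 → Pass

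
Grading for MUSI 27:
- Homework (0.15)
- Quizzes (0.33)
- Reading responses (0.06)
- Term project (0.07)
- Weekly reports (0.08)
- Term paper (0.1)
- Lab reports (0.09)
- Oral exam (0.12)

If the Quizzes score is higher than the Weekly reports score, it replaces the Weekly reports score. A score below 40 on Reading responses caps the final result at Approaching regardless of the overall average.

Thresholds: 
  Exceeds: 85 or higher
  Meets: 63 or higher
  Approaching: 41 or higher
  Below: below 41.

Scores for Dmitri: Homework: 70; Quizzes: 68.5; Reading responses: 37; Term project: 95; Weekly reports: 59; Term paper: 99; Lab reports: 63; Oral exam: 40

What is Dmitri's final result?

Quizzes (68.5) > Weekly reports (59), so Weekly reports counts as 68.5.
Reading responses score 37 < 40: minimum not met.
Weighted total:
  Homework 70 × 0.15 = 10.5
  Quizzes 68.5 × 0.33 = 22.605
  Reading responses 37 × 0.06 = 2.22
  Term project 95 × 0.07 = 6.65
  Weekly reports 68.5 × 0.08 = 5.48
  Term paper 99 × 0.1 = 9.9
  Lab reports 63 × 0.09 = 5.67
  Oral exam 40 × 0.12 = 4.8
Sum = 67.825
67.825 would be Meets; cap at Approaching applies → Approaching.

Approaching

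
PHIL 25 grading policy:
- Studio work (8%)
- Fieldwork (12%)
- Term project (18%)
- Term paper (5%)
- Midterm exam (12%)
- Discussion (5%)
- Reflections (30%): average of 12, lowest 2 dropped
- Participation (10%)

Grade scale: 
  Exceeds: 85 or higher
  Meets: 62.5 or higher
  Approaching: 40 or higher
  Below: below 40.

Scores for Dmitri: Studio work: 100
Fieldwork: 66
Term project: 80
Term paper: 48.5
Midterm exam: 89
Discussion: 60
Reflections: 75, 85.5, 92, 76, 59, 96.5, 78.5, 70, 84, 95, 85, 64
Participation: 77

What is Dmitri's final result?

Reflections: drop 59, 64 → average of remaining 10 = 837.5/10 = 83.75
Weighted total:
  Studio work 100 × 0.08 = 8
  Fieldwork 66 × 0.12 = 7.92
  Term project 80 × 0.18 = 14.4
  Term paper 48.5 × 0.05 = 2.425
  Midterm exam 89 × 0.12 = 10.68
  Discussion 60 × 0.05 = 3
  Reflections 83.75 × 0.3 = 25.125
  Participation 77 × 0.1 = 7.7
Sum = 79.25
79.25 is ≥ 62.5 and < 85 → Meets

Meets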